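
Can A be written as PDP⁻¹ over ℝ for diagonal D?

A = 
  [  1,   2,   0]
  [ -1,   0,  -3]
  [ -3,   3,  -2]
No

Characteristic polynomial: det(λI - A) = λ³ + λ² + 9λ - 23
By the rational root theorem any rational root is an integer dividing 23; none of those is a root, so p(λ) has no rational roots and hence (being an irreducible cubic) no repeated roots.
Discriminant of the cubic: Δ = -20752
Δ < 0 ⇒ one real eigenvalue and a complex-conjugate pair: λ ≈ -1.348 + 3.428i, -1.348 - 3.428i, 1.695
Has complex eigenvalues (not diagonalizable over ℝ).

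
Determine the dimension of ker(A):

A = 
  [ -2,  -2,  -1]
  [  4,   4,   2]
nullity(A) = 2

Row reduce:
R2 → R2 + (2)·R1
REF = 
  [ -2,  -2,  -1]
  [  0,   0,   0]
Pivot columns: 1 → 1 pivot.
rank(A) = 1, so nullity(A) = 3 - 1 = 2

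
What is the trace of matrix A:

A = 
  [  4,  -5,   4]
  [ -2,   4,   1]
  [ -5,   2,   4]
12

tr(A) = 4 + 4 + 4 = 12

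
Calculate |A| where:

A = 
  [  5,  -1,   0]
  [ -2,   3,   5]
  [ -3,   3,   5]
5

Cofactor expansion along row 1:
det(A) = (5)·((3)(5) - (5)(3)) - (-1)·((-2)(5) - (5)(-3)) + (0)·((-2)(3) - (3)(-3))
  = (5)(0) - (-1)(5) + (0)(3)
  = 5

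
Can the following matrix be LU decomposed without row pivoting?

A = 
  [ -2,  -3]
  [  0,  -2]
Yes.
A[1,1] = -2 ≠ 0, so Gaussian elimination proceeds without a row swap: multiplier ℓ₂₁ = (0)/(-2) = 0, and U[2,2] = -2 - (0)(-3) = -2.
L = 
  [  1,   0]
  [  0,   1]
U = 
  [ -2,  -3]
  [  0,  -2]
Check row 2 of LU: [(0)(-2), (0)(-3) + (-2)] = [0, -2] = row 2 of A ✓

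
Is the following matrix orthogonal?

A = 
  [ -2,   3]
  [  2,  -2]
No

AᵀA = 
  [  8, -10]
  [-10,  13]
≠ I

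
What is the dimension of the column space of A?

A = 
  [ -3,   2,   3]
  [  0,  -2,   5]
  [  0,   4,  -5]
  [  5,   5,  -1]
Row reduce:
R4 → R4 + (5/3)·R1
R3 → R3 + (2)·R2
R4 → R4 + (25/6)·R2
R4 → R4 - (149/30)·R3
REF = 
  [ -3,   2,   3]
  [  0,  -2,   5]
  [  0,   0,   5]
  [  0,   0,   0]
Pivot columns: 1, 2, 3 → 3 pivots.
dim(Col(A)) = number of pivot columns = 3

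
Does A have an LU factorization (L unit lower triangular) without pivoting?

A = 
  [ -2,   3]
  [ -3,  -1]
Yes.
A[1,1] = -2 ≠ 0, so Gaussian elimination proceeds without a row swap: multiplier ℓ₂₁ = (-3)/(-2) = 3/2, and U[2,2] = -1 - (3/2)(3) = -11/2.
L = 
  [  1,   0]
  [3/2,   1]
U = 
  [   -2,     3]
  [    0, -11/2]
Check row 2 of LU: [(3/2)(-2), (3/2)(3) + (-11/2)] = [-3, -1] = row 2 of A ✓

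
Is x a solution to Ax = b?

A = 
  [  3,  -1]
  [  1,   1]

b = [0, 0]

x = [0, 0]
Yes

Ax = [0, 0] = b ✓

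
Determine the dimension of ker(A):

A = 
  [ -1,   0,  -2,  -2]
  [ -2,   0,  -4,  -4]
nullity(A) = 3

Row reduce:
R2 → R2 - (2)·R1
REF = 
  [ -1,   0,  -2,  -2]
  [  0,   0,   0,   0]
Pivot columns: 1 → 1 pivot.
rank(A) = 1, so nullity(A) = 4 - 1 = 3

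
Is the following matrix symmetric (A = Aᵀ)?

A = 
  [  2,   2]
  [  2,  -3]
Yes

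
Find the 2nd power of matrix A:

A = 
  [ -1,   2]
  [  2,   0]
A² = A·A:
A²[1,1] = (-1)(-1) + (2)(2) = 5
A²[1,2] = (-1)(2) + (2)(0) = -2
A²[2,1] = (2)(-1) + (0)(2) = -2
A²[2,2] = (2)(2) + (0)(0) = 4
A² = 
  [  5,  -2]
  [ -2,   4]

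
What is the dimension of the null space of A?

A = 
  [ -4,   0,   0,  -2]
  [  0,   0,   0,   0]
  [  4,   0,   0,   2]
nullity(A) = 3

Row reduce:
R3 → R3 + (1)·R1
REF = 
  [ -4,   0,   0,  -2]
  [  0,   0,   0,   0]
  [  0,   0,   0,   0]
Pivot columns: 1 → 1 pivot.
rank(A) = 1, so nullity(A) = 4 - 1 = 3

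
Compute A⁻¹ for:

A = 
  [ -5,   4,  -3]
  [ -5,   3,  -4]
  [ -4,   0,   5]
det(A) = (-5)·((3)(5) - (-4)(0)) - (4)·((-5)(5) - (-4)(-4)) + (-3)·((-5)(0) - (3)(-4))
  = (-5)(15) - (4)(-41) + (-3)(12)
  = 53
det(A) = 53 ≠ 0, so A is invertible.

Cofactors Cᵢⱼ = (-1)ⁱ⁺ʲ·Mᵢⱼ:
C = 
  [ 15,  41,  12]
  [-20, -37, -16]
  [ -7,  -5,   5]

adj(A) = Cᵀ:
adj(A) = 
  [ 15, -20,  -7]
  [ 41, -37,  -5]
  [ 12, -16,   5]

A⁻¹ = (1/53) · adj(A):
A⁻¹ = 
  [ 15/53, -20/53,  -7/53]
  [ 41/53, -37/53,  -5/53]
  [ 12/53, -16/53,   5/53]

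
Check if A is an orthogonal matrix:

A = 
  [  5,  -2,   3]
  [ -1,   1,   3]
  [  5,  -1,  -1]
No

AᵀA = 
  [ 51, -16,   7]
  [-16,   6,  -2]
  [  7,  -2,  19]
≠ I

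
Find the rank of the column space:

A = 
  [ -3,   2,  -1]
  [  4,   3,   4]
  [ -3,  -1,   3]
dim(Col(A)) = 3

Row reduce:
R2 → R2 + (4/3)·R1
R3 → R3 - (1)·R1
R3 → R3 + (9/17)·R2
REF = 
  [   -3,     2,    -1]
  [    0,  17/3,   8/3]
  [    0,     0, 92/17]
Pivot columns: 1, 2, 3 → 3 pivots.
dim(Col(A)) = number of pivot columns = 3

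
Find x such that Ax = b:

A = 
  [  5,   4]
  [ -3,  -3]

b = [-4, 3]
x = [0, -1]

Row reduce the augmented matrix [A|b]:
R2 → R2 + (3/5)·R1
REF = 
  [   5,    4,   -4]
  [   0, -3/5,  3/5]

Back-substitution:
x₂ = (3/5) / (-3/5) = -1
x₁ = (-4 - (4)(-1)) / 5 = 0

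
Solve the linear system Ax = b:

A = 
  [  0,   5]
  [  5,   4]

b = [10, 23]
x = [3, 2]

Row reduce the augmented matrix [A|b]:
Swap R1 ↔ R2
REF = 
  [  5,   4,  23]
  [  0,   5,  10]

Back-substitution:
x₂ = 10 / 5 = 2
x₁ = (23 - (4)(2)) / 5 = 3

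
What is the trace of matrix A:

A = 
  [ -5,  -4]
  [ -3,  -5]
-10

tr(A) = -5 + -5 = -10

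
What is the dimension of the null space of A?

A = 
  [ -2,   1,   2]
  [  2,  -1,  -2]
nullity(A) = 2

Row reduce:
R2 → R2 + (1)·R1
REF = 
  [ -2,   1,   2]
  [  0,   0,   0]
Pivot columns: 1 → 1 pivot.
rank(A) = 1, so nullity(A) = 3 - 1 = 2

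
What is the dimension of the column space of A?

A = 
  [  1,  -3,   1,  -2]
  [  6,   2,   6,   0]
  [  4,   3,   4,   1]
Row reduce:
R2 → R2 - (6)·R1
R3 → R3 - (4)·R1
R3 → R3 - (3/4)·R2
REF = 
  [  1,  -3,   1,  -2]
  [  0,  20,   0,  12]
  [  0,   0,   0,   0]
Pivot columns: 1, 2 → 2 pivots.
dim(Col(A)) = number of pivot columns = 2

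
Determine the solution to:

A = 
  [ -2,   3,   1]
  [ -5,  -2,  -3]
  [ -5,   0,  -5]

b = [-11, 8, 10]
Row reduce the augmented matrix [A|b]:
R2 → R2 - (5/2)·R1
R3 → R3 - (5/2)·R1
R3 → R3 - (15/19)·R2
REF = 
  [    -2,      3,      1,    -11]
  [     0,  -19/2,  -11/2,   71/2]
  [     0,      0, -60/19, 180/19]

Back-substitution:
x₃ = (180/19) / (-60/19) = -3
x₂ = (71/2 - (-11/2)(-3)) / (-19/2) = -2
x₁ = (-11 - (3)(-2) - (1)(-3)) / (-2) = 1

x = [1, -2, -3]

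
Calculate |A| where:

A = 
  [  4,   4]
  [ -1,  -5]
For a 2×2 matrix, det = ad - bc = (4)(-5) - (4)(-1) = -16

det(A) = -16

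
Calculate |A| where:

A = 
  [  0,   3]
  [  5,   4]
-15

For a 2×2 matrix, det = ad - bc = (0)(4) - (3)(5) = -15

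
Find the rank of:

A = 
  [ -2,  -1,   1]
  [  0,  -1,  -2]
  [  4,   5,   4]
rank(A) = 2

Row reduce:
R3 → R3 + (2)·R1
R3 → R3 + (3)·R2
REF = 
  [ -2,  -1,   1]
  [  0,  -1,  -2]
  [  0,   0,   0]
Pivot columns: 1, 2 → 2 pivots.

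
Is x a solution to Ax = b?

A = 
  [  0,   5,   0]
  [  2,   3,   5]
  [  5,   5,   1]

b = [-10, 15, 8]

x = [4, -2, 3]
No

Ax = [-10, 17, 13] ≠ b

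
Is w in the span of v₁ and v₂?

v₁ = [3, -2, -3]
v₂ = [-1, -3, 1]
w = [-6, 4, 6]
Yes

Form the augmented matrix and row-reduce:
[v₁|v₂|w] = 
  [  3,  -1,  -6]
  [ -2,  -3,   4]
  [ -3,   1,   6]
R2 → R2 + (2/3)·R1
R3 → R3 + (1)·R1
REF = 
  [    3,    -1,    -6]
  [    0, -11/3,     0]
  [    0,     0,     0]

No row of the form [0 0 | nonzero], so the system is consistent. Back-substitution gives c₁ = -2, c₂ = 0: w = (-2)·v₁ + (0)·v₂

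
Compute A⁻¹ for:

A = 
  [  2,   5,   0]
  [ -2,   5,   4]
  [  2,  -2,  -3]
det(A) = (2)·((5)(-3) - (4)(-2)) - (5)·((-2)(-3) - (4)(2)) + (0)·((-2)(-2) - (5)(2))
  = (2)(-7) - (5)(-2) + (0)(-6)
  = -4
det(A) = -4 ≠ 0, so A is invertible.

Cofactors Cᵢⱼ = (-1)ⁱ⁺ʲ·Mᵢⱼ:
C = 
  [ -7,   2,  -6]
  [ 15,  -6,  14]
  [ 20,  -8,  20]

adj(A) = Cᵀ:
adj(A) = 
  [ -7,  15,  20]
  [  2,  -6,  -8]
  [ -6,  14,  20]

A⁻¹ = (-1/4) · adj(A):
A⁻¹ = 
  [  7/4, -15/4,    -5]
  [ -1/2,   3/2,     2]
  [  3/2,  -7/2,    -5]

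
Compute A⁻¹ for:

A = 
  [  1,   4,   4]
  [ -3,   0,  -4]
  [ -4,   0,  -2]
det(A) = (1)·((0)(-2) - (-4)(0)) - (4)·((-3)(-2) - (-4)(-4)) + (4)·((-3)(0) - (0)(-4))
  = (1)(0) - (4)(-10) + (4)(0)
  = 40
det(A) = 40 ≠ 0, so A is invertible.

Cofactors Cᵢⱼ = (-1)ⁱ⁺ʲ·Mᵢⱼ:
C = 
  [  0,  10,   0]
  [  8,  14, -16]
  [-16,  -8,  12]

adj(A) = Cᵀ:
adj(A) = 
  [  0,   8, -16]
  [ 10,  14,  -8]
  [  0, -16,  12]

A⁻¹ = (1/40) · adj(A):
A⁻¹ = 
  [   0,  1/5, -2/5]
  [ 1/4, 7/20, -1/5]
  [   0, -2/5, 3/10]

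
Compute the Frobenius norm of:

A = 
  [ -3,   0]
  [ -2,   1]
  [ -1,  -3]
||A||_F = 4.899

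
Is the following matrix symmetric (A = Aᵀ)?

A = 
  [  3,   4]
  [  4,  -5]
Yes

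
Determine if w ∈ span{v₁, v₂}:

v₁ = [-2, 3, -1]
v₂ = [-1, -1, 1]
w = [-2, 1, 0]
No

Form the augmented matrix and row-reduce:
[v₁|v₂|w] = 
  [ -2,  -1,  -2]
  [  3,  -1,   1]
  [ -1,   1,   0]
R2 → R2 + (3/2)·R1
R3 → R3 - (1/2)·R1
R3 → R3 + (3/5)·R2
REF = 
  [  -2,   -1,   -2]
  [   0, -5/2,   -2]
  [   0,    0, -1/5]

Row 3 reads [0 0 | -1/5], i.e. 0 = -1/5, so the system is inconsistent and w ∉ span{v₁, v₂}.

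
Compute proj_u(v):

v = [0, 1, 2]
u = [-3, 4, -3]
proj_u(v) = [3/17, -4/17, 3/17]

v·u = (0)(-3) + (1)(4) + (2)(-3) = -2
u·u = (-3)² + (4)² + (-3)² = 34
proj_u(v) = (v·u / u·u) × u = (-2/34) × u = (-1/17) × u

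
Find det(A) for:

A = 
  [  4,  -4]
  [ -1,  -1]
-8

For a 2×2 matrix, det = ad - bc = (4)(-1) - (-4)(-1) = -8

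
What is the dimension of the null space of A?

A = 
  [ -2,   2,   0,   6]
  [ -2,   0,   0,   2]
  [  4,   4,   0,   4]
nullity(A) = 2

Row reduce:
R2 → R2 - (1)·R1
R3 → R3 + (2)·R1
R3 → R3 + (4)·R2
REF = 
  [ -2,   2,   0,   6]
  [  0,  -2,   0,  -4]
  [  0,   0,   0,   0]
Pivot columns: 1, 2 → 2 pivots.
rank(A) = 2, so nullity(A) = 4 - 2 = 2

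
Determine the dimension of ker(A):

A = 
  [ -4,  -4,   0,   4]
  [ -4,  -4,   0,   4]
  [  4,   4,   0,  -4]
nullity(A) = 3

Row reduce:
R2 → R2 - (1)·R1
R3 → R3 + (1)·R1
REF = 
  [ -4,  -4,   0,   4]
  [  0,   0,   0,   0]
  [  0,   0,   0,   0]
Pivot columns: 1 → 1 pivot.
rank(A) = 1, so nullity(A) = 4 - 1 = 3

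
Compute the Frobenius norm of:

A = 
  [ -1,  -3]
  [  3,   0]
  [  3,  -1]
||A||_F = 5.385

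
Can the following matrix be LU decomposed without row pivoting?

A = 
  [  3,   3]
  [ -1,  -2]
Yes.
A[1,1] = 3 ≠ 0, so Gaussian elimination proceeds without a row swap: multiplier ℓ₂₁ = (-1)/(3) = -1/3, and U[2,2] = -2 - (-1/3)(3) = -1.
L = 
  [   1,    0]
  [-1/3,    1]
U = 
  [  3,   3]
  [  0,  -1]
Check row 2 of LU: [(-1/3)(3), (-1/3)(3) + (-1)] = [-1, -2] = row 2 of A ✓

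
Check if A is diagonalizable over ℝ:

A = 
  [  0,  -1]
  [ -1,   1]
Yes

tr(A) = 1, det(A) = -1
Characteristic polynomial: λ² - tr(A)λ + det(A) = λ² - λ - 1
λ² - λ - 1 = 0  ⇒  λ = (1 ± √((-1)² - 4·(-1)))/2 = (1 ± √(5))/2
  = (1 + √5)/2,  (1 - √5)/2
Eigenvalues: (1 + √5)/2, (1 - √5)/2  (≈ 1.618, -0.618)
The two irrational eigenvalues are distinct (simple), so each has alg. mult. = geom. mult. = 1.
Sum of geometric multiplicities equals n, so A has n independent eigenvectors.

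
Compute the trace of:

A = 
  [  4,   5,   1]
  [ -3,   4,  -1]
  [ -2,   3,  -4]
4

tr(A) = 4 + 4 + -4 = 4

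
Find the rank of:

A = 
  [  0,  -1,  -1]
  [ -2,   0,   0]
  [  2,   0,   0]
Row reduce:
Swap R1 ↔ R2
R3 → R3 + (1)·R1
REF = 
  [ -2,   0,   0]
  [  0,  -1,  -1]
  [  0,   0,   0]
Pivot columns: 1, 2 → 2 pivots.

rank(A) = 2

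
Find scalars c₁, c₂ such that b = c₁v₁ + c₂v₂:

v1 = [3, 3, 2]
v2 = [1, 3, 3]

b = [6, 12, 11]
c1 = 1, c2 = 3

b = 1·v1 + 3·v2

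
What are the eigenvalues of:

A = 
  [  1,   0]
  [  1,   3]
λ = 3, 1

tr(A) = 4, det(A) = 3
Characteristic polynomial: λ² - tr(A)λ + det(A) = λ² - 4λ + 3
λ² - 4λ + 3 = (λ - 1)(λ - 3)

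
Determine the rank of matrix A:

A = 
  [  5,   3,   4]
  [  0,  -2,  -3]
rank(A) = 2

Row reduce:
(no row operations needed)
REF = 
  [  5,   3,   4]
  [  0,  -2,  -3]
Pivot columns: 1, 2 → 2 pivots.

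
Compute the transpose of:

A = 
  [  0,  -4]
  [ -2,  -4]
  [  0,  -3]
Aᵀ = 
  [  0,  -2,   0]
  [ -4,  -4,  -3]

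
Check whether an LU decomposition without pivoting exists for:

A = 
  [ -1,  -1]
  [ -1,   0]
Yes.
A[1,1] = -1 ≠ 0, so Gaussian elimination proceeds without a row swap: multiplier ℓ₂₁ = (-1)/(-1) = 1, and U[2,2] = 0 - (1)(-1) = 1.
L = 
  [  1,   0]
  [  1,   1]
U = 
  [ -1,  -1]
  [  0,   1]
Check row 2 of LU: [(1)(-1), (1)(-1) + 1] = [-1, 0] = row 2 of A ✓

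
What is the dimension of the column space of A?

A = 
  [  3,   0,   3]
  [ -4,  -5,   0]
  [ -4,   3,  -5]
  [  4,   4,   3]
dim(Col(A)) = 3

Row reduce:
R2 → R2 + (4/3)·R1
R3 → R3 + (4/3)·R1
R4 → R4 - (4/3)·R1
R3 → R3 + (3/5)·R2
R4 → R4 + (4/5)·R2
R4 → R4 - (11/7)·R3
REF = 
  [  3,   0,   3]
  [  0,  -5,   4]
  [  0,   0, 7/5]
  [  0,   0,   0]
Pivot columns: 1, 2, 3 → 3 pivots.
dim(Col(A)) = number of pivot columns = 3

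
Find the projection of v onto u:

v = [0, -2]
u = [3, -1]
v·u = (0)(3) + (-2)(-1) = 2
u·u = (3)² + (-1)² = 10
proj_u(v) = (v·u / u·u) × u = (2/10) × u = (1/5) × u

proj_u(v) = [3/5, -1/5]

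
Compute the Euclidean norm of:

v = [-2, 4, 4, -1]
6.083

||v||₂ = √((-2)² + (4)² + (4)² + (-1)²) = √37 = 6.083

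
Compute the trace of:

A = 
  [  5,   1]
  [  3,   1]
6

tr(A) = 5 + 1 = 6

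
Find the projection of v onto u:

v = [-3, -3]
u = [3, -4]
proj_u(v) = [9/25, -12/25]

v·u = (-3)(3) + (-3)(-4) = 3
u·u = (3)² + (-4)² = 25
proj_u(v) = (v·u / u·u) × u = (3/25) × u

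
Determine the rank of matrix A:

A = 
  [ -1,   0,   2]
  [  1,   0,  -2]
rank(A) = 1

Row reduce:
R2 → R2 + (1)·R1
REF = 
  [ -1,   0,   2]
  [  0,   0,   0]
Pivot columns: 1 → 1 pivot.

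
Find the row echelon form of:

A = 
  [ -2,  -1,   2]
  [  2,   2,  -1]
Row operations:
R2 → R2 + (1)·R1

Resulting echelon form:
REF = 
  [ -2,  -1,   2]
  [  0,   1,   1]

Rank = 2 (number of non-zero pivot rows).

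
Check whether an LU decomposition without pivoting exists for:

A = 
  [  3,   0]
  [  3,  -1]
Yes.
A[1,1] = 3 ≠ 0, so Gaussian elimination proceeds without a row swap: multiplier ℓ₂₁ = (3)/(3) = 1, and U[2,2] = -1 - (1)(0) = -1.
L = 
  [  1,   0]
  [  1,   1]
U = 
  [  3,   0]
  [  0,  -1]
Check row 2 of LU: [(1)(3), (1)(0) + (-1)] = [3, -1] = row 2 of A ✓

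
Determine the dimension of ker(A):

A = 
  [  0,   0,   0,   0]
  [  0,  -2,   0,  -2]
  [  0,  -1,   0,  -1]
nullity(A) = 3

Row reduce:
Swap R1 ↔ R2
R3 → R3 - (1/2)·R1
REF = 
  [  0,  -2,   0,  -2]
  [  0,   0,   0,   0]
  [  0,   0,   0,   0]
Pivot columns: 2 → 1 pivot.
rank(A) = 1, so nullity(A) = 4 - 1 = 3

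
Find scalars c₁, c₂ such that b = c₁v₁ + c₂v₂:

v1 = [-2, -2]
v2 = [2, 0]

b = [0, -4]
c1 = 2, c2 = 2

b = 2·v1 + 2·v2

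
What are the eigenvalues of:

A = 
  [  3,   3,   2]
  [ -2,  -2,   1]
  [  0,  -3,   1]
λ = 3, (-1 + 3i√3)/2, (-1 - 3i√3)/2  (≈ 3, -0.5 + 2.598i, -0.5 - 2.598i)

Characteristic polynomial: det(λI - A) = λ³ - 2λ² + 4λ - 21
Testing integer divisors of the constant term: p(3) = 0, so (λ - 3) is a factor:
p(λ) = (λ - 3)(λ² + λ + 7)
λ² + λ + 7 = 0  ⇒  λ = (-1 ± √((1)² - 4·(7)))/2 = (-1 ± √(-27))/2
  = (-1 + 3i√3)/2,  (-1 - 3i√3)/2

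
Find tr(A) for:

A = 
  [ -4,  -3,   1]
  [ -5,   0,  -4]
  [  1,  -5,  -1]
-5

tr(A) = -4 + 0 + -1 = -5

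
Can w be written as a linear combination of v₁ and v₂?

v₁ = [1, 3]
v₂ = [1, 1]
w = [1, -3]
Yes

Form the augmented matrix and row-reduce:
[v₁|v₂|w] = 
  [  1,   1,   1]
  [  3,   1,  -3]
R2 → R2 - (3)·R1
REF = 
  [  1,   1,   1]
  [  0,  -2,  -6]

No row of the form [0 0 | nonzero], so the system is consistent. Back-substitution gives c₁ = -2, c₂ = 3: w = (-2)·v₁ + (3)·v₂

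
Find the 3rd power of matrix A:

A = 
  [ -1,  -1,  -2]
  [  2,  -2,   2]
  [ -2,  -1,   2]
A² = A·A:
A²[1,1] = (-1)(-1) + (-1)(2) + (-2)(-2) = 3
A²[1,2] = (-1)(-1) + (-1)(-2) + (-2)(-1) = 5
A²[1,3] = (-1)(-2) + (-1)(2) + (-2)(2) = -4
A²[2,1] = (2)(-1) + (-2)(2) + (2)(-2) = -10
A²[2,2] = (2)(-1) + (-2)(-2) + (2)(-1) = 0
A²[2,3] = (2)(-2) + (-2)(2) + (2)(2) = -4
A²[3,1] = (-2)(-1) + (-1)(2) + (2)(-2) = -4
A²[3,2] = (-2)(-1) + (-1)(-2) + (2)(-1) = 2
A²[3,3] = (-2)(-2) + (-1)(2) + (2)(2) = 6
A² = 
  [  3,   5,  -4]
  [-10,   0,  -4]
  [ -4,   2,   6]

A^3 = A^2·A:
A^3[1,1] = (3)(-1) + (5)(2) + (-4)(-2) = 15
A^3[1,2] = (3)(-1) + (5)(-2) + (-4)(-1) = -9
A^3[1,3] = (3)(-2) + (5)(2) + (-4)(2) = -4
A^3[2,1] = (-10)(-1) + (0)(2) + (-4)(-2) = 18
A^3[2,2] = (-10)(-1) + (0)(-2) + (-4)(-1) = 14
A^3[2,3] = (-10)(-2) + (0)(2) + (-4)(2) = 12
A^3[3,1] = (-4)(-1) + (2)(2) + (6)(-2) = -4
A^3[3,2] = (-4)(-1) + (2)(-2) + (6)(-1) = -6
A^3[3,3] = (-4)(-2) + (2)(2) + (6)(2) = 24
A^3 = 
  [ 15,  -9,  -4]
  [ 18,  14,  12]
  [ -4,  -6,  24]

Therefore
A^3 = 
  [ 15,  -9,  -4]
  [ 18,  14,  12]
  [ -4,  -6,  24]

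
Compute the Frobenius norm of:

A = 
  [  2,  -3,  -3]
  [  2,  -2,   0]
||A||_F = 5.477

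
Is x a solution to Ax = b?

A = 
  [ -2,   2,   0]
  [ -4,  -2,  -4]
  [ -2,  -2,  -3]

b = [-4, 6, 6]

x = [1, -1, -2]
Yes

Ax = [-4, 6, 6] = b ✓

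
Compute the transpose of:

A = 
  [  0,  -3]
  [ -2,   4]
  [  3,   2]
Aᵀ = 
  [  0,  -2,   3]
  [ -3,   4,   2]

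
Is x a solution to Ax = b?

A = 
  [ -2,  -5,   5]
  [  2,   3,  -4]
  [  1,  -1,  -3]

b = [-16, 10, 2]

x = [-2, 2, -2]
Yes

Ax = [-16, 10, 2] = b ✓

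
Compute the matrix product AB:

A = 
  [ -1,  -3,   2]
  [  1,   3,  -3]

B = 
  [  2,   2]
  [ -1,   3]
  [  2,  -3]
A is 2×3 and B is 3×2, so AB is 2×2. Each entry is (row of A)·(column of B):
AB[1,1] = (-1)(2) + (-3)(-1) + (2)(2) = 5
AB[1,2] = (-1)(2) + (-3)(3) + (2)(-3) = -17
AB[2,1] = (1)(2) + (3)(-1) + (-3)(2) = -7
AB[2,2] = (1)(2) + (3)(3) + (-3)(-3) = 20

AB = 
  [  5, -17]
  [ -7,  20]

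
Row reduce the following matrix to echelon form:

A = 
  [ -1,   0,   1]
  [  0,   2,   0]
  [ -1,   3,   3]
Row operations:
R3 → R3 - (1)·R1
R3 → R3 - (3/2)·R2

Resulting echelon form:
REF = 
  [ -1,   0,   1]
  [  0,   2,   0]
  [  0,   0,   2]

Rank = 3 (number of non-zero pivot rows).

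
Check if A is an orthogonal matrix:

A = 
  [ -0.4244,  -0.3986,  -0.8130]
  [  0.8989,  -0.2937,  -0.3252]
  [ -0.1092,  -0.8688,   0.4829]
Yes

AᵀA = 
  [  1.0001,   0,   0]
  [  0,   1,   0]
  [  0,   0,   0.9999]
≈ I (equal to I up to the 4-dp rounding of the entries)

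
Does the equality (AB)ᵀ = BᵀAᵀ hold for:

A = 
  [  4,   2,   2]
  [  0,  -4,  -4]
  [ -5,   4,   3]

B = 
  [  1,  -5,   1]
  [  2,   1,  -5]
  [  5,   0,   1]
Yes

(AB)ᵀ = 
  [ 18, -28,  18]
  [-18,  -4,  29]
  [ -4,  16, -22]

BᵀAᵀ = 
  [ 18, -28,  18]
  [-18,  -4,  29]
  [ -4,  16, -22]

Both sides are equal — this is the standard identity (AB)ᵀ = BᵀAᵀ, which holds for all A, B.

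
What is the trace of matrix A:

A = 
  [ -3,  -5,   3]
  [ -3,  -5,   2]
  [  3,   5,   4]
-4

tr(A) = -3 + -5 + 4 = -4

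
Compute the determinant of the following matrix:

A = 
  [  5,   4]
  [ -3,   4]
32

For a 2×2 matrix, det = ad - bc = (5)(4) - (4)(-3) = 32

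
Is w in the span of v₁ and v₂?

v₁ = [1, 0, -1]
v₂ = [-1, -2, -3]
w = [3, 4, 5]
Yes

Form the augmented matrix and row-reduce:
[v₁|v₂|w] = 
  [  1,  -1,   3]
  [  0,  -2,   4]
  [ -1,  -3,   5]
R3 → R3 + (1)·R1
R3 → R3 - (2)·R2
REF = 
  [  1,  -1,   3]
  [  0,  -2,   4]
  [  0,   0,   0]

No row of the form [0 0 | nonzero], so the system is consistent. Back-substitution gives c₁ = 1, c₂ = -2: w = (1)·v₁ + (-2)·v₂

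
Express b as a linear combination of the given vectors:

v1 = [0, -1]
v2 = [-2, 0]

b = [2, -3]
c1 = 3, c2 = -1

b = 3·v1 + -1·v2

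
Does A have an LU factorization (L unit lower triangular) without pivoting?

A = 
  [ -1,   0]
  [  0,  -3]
Yes.
A[1,1] = -1 ≠ 0, so Gaussian elimination proceeds without a row swap: multiplier ℓ₂₁ = (0)/(-1) = 0, and U[2,2] = -3 - (0)(0) = -3.
L = 
  [  1,   0]
  [  0,   1]
U = 
  [ -1,   0]
  [  0,  -3]
Check row 2 of LU: [(0)(-1), (0)(0) + (-3)] = [0, -3] = row 2 of A ✓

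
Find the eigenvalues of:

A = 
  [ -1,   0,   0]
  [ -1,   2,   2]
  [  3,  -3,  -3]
Characteristic polynomial: det(λI - A) = λ³ + 2λ² + λ
The constant term is 0, so λ = 0 is a root: p(λ) = λ(λ² + 2λ + 1)
λ² + 2λ + 1 = (λ + 1)²

λ = 0, -1, -1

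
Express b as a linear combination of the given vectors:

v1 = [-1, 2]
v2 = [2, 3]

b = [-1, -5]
c1 = -1, c2 = -1

b = -1·v1 + -1·v2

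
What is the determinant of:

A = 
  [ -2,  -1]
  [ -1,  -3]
5

For a 2×2 matrix, det = ad - bc = (-2)(-3) - (-1)(-1) = 5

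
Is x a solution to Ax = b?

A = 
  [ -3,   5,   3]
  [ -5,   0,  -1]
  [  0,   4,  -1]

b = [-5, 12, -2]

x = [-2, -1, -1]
No

Ax = [-2, 11, -3] ≠ b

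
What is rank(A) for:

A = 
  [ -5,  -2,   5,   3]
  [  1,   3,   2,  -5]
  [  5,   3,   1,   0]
rank(A) = 3

Row reduce:
R2 → R2 + (1/5)·R1
R3 → R3 + (1)·R1
R3 → R3 - (5/13)·R2
REF = 
  [   -5,    -2,     5,     3]
  [    0,  13/5,     3, -22/5]
  [    0,     0, 63/13, 61/13]
Pivot columns: 1, 2, 3 → 3 pivots.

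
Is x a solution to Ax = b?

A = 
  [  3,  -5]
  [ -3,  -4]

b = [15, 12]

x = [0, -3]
Yes

Ax = [15, 12] = b ✓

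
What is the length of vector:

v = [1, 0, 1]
1.414

||v||₂ = √((1)² + (0)² + (1)²) = √2 = 1.414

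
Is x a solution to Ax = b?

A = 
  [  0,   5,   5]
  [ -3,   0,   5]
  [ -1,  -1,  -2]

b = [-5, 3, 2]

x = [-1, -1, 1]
No

Ax = [0, 8, 0] ≠ b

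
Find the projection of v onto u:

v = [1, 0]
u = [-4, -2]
proj_u(v) = [4/5, 2/5]

v·u = (1)(-4) + (0)(-2) = -4
u·u = (-4)² + (-2)² = 20
proj_u(v) = (v·u / u·u) × u = (-4/20) × u = (-1/5) × u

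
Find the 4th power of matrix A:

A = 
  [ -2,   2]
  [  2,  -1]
A^4 = 
  [100, -78]
  [-78,  61]

A² = A·A:
A²[1,1] = (-2)(-2) + (2)(2) = 8
A²[1,2] = (-2)(2) + (2)(-1) = -6
A²[2,1] = (2)(-2) + (-1)(2) = -6
A²[2,2] = (2)(2) + (-1)(-1) = 5
A² = 
  [  8,  -6]
  [ -6,   5]

A^3 = A^2·A:
A^3[1,1] = (8)(-2) + (-6)(2) = -28
A^3[1,2] = (8)(2) + (-6)(-1) = 22
A^3[2,1] = (-6)(-2) + (5)(2) = 22
A^3[2,2] = (-6)(2) + (5)(-1) = -17
A^3 = 
  [-28,  22]
  [ 22, -17]

A^4 = A^3·A:
A^4[1,1] = (-28)(-2) + (22)(2) = 100
A^4[1,2] = (-28)(2) + (22)(-1) = -78
A^4[2,1] = (22)(-2) + (-17)(2) = -78
A^4[2,2] = (22)(2) + (-17)(-1) = 61
A^4 = 
  [100, -78]
  [-78,  61]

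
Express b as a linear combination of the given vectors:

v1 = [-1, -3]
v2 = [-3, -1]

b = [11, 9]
c1 = -2, c2 = -3

b = -2·v1 + -3·v2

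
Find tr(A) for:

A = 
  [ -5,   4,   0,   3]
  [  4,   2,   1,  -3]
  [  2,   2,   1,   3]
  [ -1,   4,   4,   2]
0

tr(A) = -5 + 2 + 1 + 2 = 0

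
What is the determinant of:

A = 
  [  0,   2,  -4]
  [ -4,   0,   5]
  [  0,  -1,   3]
Cofactor expansion along row 1:
det(A) = (0)·((0)(3) - (5)(-1)) - (2)·((-4)(3) - (5)(0)) + (-4)·((-4)(-1) - (0)(0))
  = (0)(5) - (2)(-12) + (-4)(4)
  = 8

det(A) = 8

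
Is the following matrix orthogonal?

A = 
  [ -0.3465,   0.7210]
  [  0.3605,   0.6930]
No

AᵀA = 
  [  0.2500,   0]
  [  0,   1.0001]
≠ I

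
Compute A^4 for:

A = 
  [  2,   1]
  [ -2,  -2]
A^4 = 
  [  4,   0]
  [  0,   4]

A² = A·A:
A²[1,1] = (2)(2) + (1)(-2) = 2
A²[1,2] = (2)(1) + (1)(-2) = 0
A²[2,1] = (-2)(2) + (-2)(-2) = 0
A²[2,2] = (-2)(1) + (-2)(-2) = 2
A² = 
  [  2,   0]
  [  0,   2]

A^3 = A^2·A:
A^3[1,1] = (2)(2) + (0)(-2) = 4
A^3[1,2] = (2)(1) + (0)(-2) = 2
A^3[2,1] = (0)(2) + (2)(-2) = -4
A^3[2,2] = (0)(1) + (2)(-2) = -4
A^3 = 
  [  4,   2]
  [ -4,  -4]

A^4 = A^3·A:
A^4[1,1] = (4)(2) + (2)(-2) = 4
A^4[1,2] = (4)(1) + (2)(-2) = 0
A^4[2,1] = (-4)(2) + (-4)(-2) = 0
A^4[2,2] = (-4)(1) + (-4)(-2) = 4
A^4 = 
  [  4,   0]
  [  0,   4]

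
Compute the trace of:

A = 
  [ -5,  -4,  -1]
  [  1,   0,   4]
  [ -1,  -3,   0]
-5

tr(A) = -5 + 0 + 0 = -5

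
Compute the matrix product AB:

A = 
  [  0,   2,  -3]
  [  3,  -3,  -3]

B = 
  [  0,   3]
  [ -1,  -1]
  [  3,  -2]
A is 2×3 and B is 3×2, so AB is 2×2. Each entry is (row of A)·(column of B):
AB[1,1] = (0)(0) + (2)(-1) + (-3)(3) = -11
AB[1,2] = (0)(3) + (2)(-1) + (-3)(-2) = 4
AB[2,1] = (3)(0) + (-3)(-1) + (-3)(3) = -6
AB[2,2] = (3)(3) + (-3)(-1) + (-3)(-2) = 18

AB = 
  [-11,   4]
  [ -6,  18]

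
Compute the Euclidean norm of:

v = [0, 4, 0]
4

||v||₂ = √((0)² + (4)² + (0)²) = √16 = 4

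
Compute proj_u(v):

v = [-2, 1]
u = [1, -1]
proj_u(v) = [-3/2, 3/2]

v·u = (-2)(1) + (1)(-1) = -3
u·u = (1)² + (-1)² = 2
proj_u(v) = (v·u / u·u) × u = (-3/2) × u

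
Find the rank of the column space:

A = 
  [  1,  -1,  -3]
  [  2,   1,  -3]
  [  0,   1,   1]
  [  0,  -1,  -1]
dim(Col(A)) = 2

Row reduce:
R2 → R2 - (2)·R1
R3 → R3 - (1/3)·R2
R4 → R4 + (1/3)·R2
REF = 
  [  1,  -1,  -3]
  [  0,   3,   3]
  [  0,   0,   0]
  [  0,   0,   0]
Pivot columns: 1, 2 → 2 pivots.
dim(Col(A)) = number of pivot columns = 2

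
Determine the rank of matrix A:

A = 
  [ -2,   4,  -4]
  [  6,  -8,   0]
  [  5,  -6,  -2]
Row reduce:
R2 → R2 + (3)·R1
R3 → R3 + (5/2)·R1
R3 → R3 - (1)·R2
REF = 
  [ -2,   4,  -4]
  [  0,   4, -12]
  [  0,   0,   0]
Pivot columns: 1, 2 → 2 pivots.

rank(A) = 2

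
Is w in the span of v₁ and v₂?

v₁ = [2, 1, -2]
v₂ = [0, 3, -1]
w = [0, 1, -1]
No

Form the augmented matrix and row-reduce:
[v₁|v₂|w] = 
  [  2,   0,   0]
  [  1,   3,   1]
  [ -2,  -1,  -1]
R2 → R2 - (1/2)·R1
R3 → R3 + (1)·R1
R3 → R3 + (1/3)·R2
REF = 
  [   2,    0,    0]
  [   0,    3,    1]
  [   0,    0, -2/3]

Row 3 reads [0 0 | -2/3], i.e. 0 = -2/3, so the system is inconsistent and w ∉ span{v₁, v₂}.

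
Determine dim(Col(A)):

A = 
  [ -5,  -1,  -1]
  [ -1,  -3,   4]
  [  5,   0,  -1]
Row reduce:
R2 → R2 - (1/5)·R1
R3 → R3 + (1)·R1
R3 → R3 - (5/14)·R2
REF = 
  [   -5,    -1,    -1]
  [    0, -14/5,  21/5]
  [    0,     0,  -7/2]
Pivot columns: 1, 2, 3 → 3 pivots.
dim(Col(A)) = number of pivot columns = 3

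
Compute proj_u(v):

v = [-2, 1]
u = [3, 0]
proj_u(v) = [-2, 0]

v·u = (-2)(3) + (1)(0) = -6
u·u = (3)² + (0)² = 9
proj_u(v) = (v·u / u·u) × u = (-6/9) × u = (-2/3) × u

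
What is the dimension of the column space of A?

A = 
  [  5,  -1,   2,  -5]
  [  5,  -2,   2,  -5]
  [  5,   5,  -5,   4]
dim(Col(A)) = 3

Row reduce:
R2 → R2 - (1)·R1
R3 → R3 - (1)·R1
R3 → R3 + (6)·R2
REF = 
  [  5,  -1,   2,  -5]
  [  0,  -1,   0,   0]
  [  0,   0,  -7,   9]
Pivot columns: 1, 2, 3 → 3 pivots.
dim(Col(A)) = number of pivot columns = 3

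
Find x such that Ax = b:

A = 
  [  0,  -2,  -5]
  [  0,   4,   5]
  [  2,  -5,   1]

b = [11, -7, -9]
x = [2, 2, -3]

Row reduce the augmented matrix [A|b]:
Swap R1 ↔ R3
R3 → R3 + (1/2)·R2
REF = 
  [   2,   -5,    1,   -9]
  [   0,    4,    5,   -7]
  [   0,    0, -5/2, 15/2]

Back-substitution:
x₃ = (15/2) / (-5/2) = -3
x₂ = (-7 - (5)(-3)) / 4 = 2
x₁ = (-9 - (-5)(2) - (1)(-3)) / 2 = 2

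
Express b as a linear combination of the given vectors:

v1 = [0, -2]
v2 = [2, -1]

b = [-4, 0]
c1 = 1, c2 = -2

b = 1·v1 + -2·v2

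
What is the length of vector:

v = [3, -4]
5

||v||₂ = √((3)² + (-4)²) = √25 = 5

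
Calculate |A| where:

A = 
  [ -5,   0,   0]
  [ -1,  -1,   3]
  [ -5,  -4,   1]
Cofactor expansion along row 1:
det(A) = (-5)·((-1)(1) - (3)(-4)) - (0)·((-1)(1) - (3)(-5)) + (0)·((-1)(-4) - (-1)(-5))
  = (-5)(11) - (0)(14) + (0)(-1)
  = -55

det(A) = -55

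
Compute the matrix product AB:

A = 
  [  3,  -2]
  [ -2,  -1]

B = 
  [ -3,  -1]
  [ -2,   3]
AB = 
  [ -5,  -9]
  [  8,  -1]

A is 2×2 and B is 2×2, so AB is 2×2. Each entry is (row of A)·(column of B):
AB[1,1] = (3)(-3) + (-2)(-2) = -5
AB[1,2] = (3)(-1) + (-2)(3) = -9
AB[2,1] = (-2)(-3) + (-1)(-2) = 8
AB[2,2] = (-2)(-1) + (-1)(3) = -1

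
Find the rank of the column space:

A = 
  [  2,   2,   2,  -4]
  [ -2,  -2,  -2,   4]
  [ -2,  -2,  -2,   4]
Row reduce:
R2 → R2 + (1)·R1
R3 → R3 + (1)·R1
REF = 
  [  2,   2,   2,  -4]
  [  0,   0,   0,   0]
  [  0,   0,   0,   0]
Pivot columns: 1 → 1 pivot.
dim(Col(A)) = number of pivot columns = 1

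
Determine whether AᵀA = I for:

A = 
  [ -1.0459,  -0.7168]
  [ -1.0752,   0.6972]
No

AᵀA = 
  [  2.2500,   0.0001]
  [  0.0001,   0.9999]
≠ I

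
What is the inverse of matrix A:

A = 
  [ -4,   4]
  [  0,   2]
det(A) = (-4)(2) - (4)(0) = -8
For a 2×2 matrix, A⁻¹ = (1/det(A)) · [[d, -b], [-c, a]]
    = (-1/8) · [[2, -4], [0, -4]]

A⁻¹ = 
  [-1/4,  1/2]
  [   0,  1/2]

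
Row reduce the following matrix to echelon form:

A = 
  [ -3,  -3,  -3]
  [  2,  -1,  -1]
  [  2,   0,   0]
Row operations:
R2 → R2 + (2/3)·R1
R3 → R3 + (2/3)·R1
R3 → R3 - (2/3)·R2

Resulting echelon form:
REF = 
  [ -3,  -3,  -3]
  [  0,  -3,  -3]
  [  0,   0,   0]

Rank = 2 (number of non-zero pivot rows).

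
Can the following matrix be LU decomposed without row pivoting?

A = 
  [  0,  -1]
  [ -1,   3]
No.
A[1,1] = 0 but A[2,1] = -1 ≠ 0. Any LU with L unit lower triangular has (LU)[1,1] = U[1,1] and (LU)[2,1] = L[2,1]·U[1,1]; matching A forces U[1,1] = 0, which then forces (LU)[2,1] = 0 ≠ -1. A row swap (pivoting) is required.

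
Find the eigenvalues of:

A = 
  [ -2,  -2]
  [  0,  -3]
tr(A) = -5, det(A) = 6
Characteristic polynomial: λ² - tr(A)λ + det(A) = λ² + 5λ + 6
λ² + 5λ + 6 = (λ + 3)(λ + 2)

λ = -2, -3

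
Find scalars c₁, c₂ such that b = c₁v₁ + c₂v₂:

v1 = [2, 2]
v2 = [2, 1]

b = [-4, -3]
c1 = -1, c2 = -1

b = -1·v1 + -1·v2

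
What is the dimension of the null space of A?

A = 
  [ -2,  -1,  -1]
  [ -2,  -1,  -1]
nullity(A) = 2

Row reduce:
R2 → R2 - (1)·R1
REF = 
  [ -2,  -1,  -1]
  [  0,   0,   0]
Pivot columns: 1 → 1 pivot.
rank(A) = 1, so nullity(A) = 3 - 1 = 2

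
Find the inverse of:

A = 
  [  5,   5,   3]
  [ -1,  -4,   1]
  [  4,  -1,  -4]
det(A) = (5)·((-4)(-4) - (1)(-1)) - (5)·((-1)(-4) - (1)(4)) + (3)·((-1)(-1) - (-4)(4))
  = (5)(17) - (5)(0) + (3)(17)
  = 136
det(A) = 136 ≠ 0, so A is invertible.

Cofactors Cᵢⱼ = (-1)ⁱ⁺ʲ·Mᵢⱼ:
C = 
  [ 17,   0,  17]
  [ 17, -32,  25]
  [ 17,  -8, -15]

adj(A) = Cᵀ:
adj(A) = 
  [ 17,  17,  17]
  [  0, -32,  -8]
  [ 17,  25, -15]

A⁻¹ = (1/136) · adj(A):
A⁻¹ = 
  [    1/8,     1/8,     1/8]
  [      0,   -4/17,   -1/17]
  [    1/8,  25/136, -15/136]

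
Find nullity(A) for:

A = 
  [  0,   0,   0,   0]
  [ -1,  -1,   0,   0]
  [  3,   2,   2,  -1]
nullity(A) = 2

Row reduce:
Swap R1 ↔ R2
R3 → R3 + (3)·R1
Swap R2 ↔ R3
REF = 
  [ -1,  -1,   0,   0]
  [  0,  -1,   2,  -1]
  [  0,   0,   0,   0]
Pivot columns: 1, 2 → 2 pivots.
rank(A) = 2, so nullity(A) = 4 - 2 = 2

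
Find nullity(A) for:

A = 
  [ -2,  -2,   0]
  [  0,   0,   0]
nullity(A) = 2

Row reduce:
(no row operations needed)
REF = 
  [ -2,  -2,   0]
  [  0,   0,   0]
Pivot columns: 1 → 1 pivot.
rank(A) = 1, so nullity(A) = 3 - 1 = 2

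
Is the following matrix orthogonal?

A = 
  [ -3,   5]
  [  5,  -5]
No

AᵀA = 
  [ 34, -40]
  [-40,  50]
≠ I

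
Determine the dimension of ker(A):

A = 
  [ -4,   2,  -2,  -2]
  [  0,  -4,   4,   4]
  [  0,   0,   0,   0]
nullity(A) = 2

Row reduce:
(no row operations needed)
REF = 
  [ -4,   2,  -2,  -2]
  [  0,  -4,   4,   4]
  [  0,   0,   0,   0]
Pivot columns: 1, 2 → 2 pivots.
rank(A) = 2, so nullity(A) = 4 - 2 = 2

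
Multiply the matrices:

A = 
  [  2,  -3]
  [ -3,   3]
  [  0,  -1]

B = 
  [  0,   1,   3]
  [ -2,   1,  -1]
A is 3×2 and B is 2×3, so AB is 3×3. Each entry is (row of A)·(column of B):
AB[1,1] = (2)(0) + (-3)(-2) = 6
AB[1,2] = (2)(1) + (-3)(1) = -1
AB[1,3] = (2)(3) + (-3)(-1) = 9
AB[2,1] = (-3)(0) + (3)(-2) = -6
AB[2,2] = (-3)(1) + (3)(1) = 0
AB[2,3] = (-3)(3) + (3)(-1) = -12
AB[3,1] = (0)(0) + (-1)(-2) = 2
AB[3,2] = (0)(1) + (-1)(1) = -1
AB[3,3] = (0)(3) + (-1)(-1) = 1

AB = 
  [  6,  -1,   9]
  [ -6,   0, -12]
  [  2,  -1,   1]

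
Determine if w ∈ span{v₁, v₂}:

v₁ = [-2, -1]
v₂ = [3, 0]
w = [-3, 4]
Yes

Form the augmented matrix and row-reduce:
[v₁|v₂|w] = 
  [ -2,   3,  -3]
  [ -1,   0,   4]
R2 → R2 - (1/2)·R1
REF = 
  [  -2,    3,   -3]
  [   0, -3/2, 11/2]

No row of the form [0 0 | nonzero], so the system is consistent. Back-substitution gives c₁ = -4, c₂ = -11/3: w = (-4)·v₁ + (-11/3)·v₂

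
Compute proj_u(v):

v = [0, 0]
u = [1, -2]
proj_u(v) = [0, 0]

v·u = (0)(1) + (0)(-2) = 0
u·u = (1)² + (-2)² = 5
proj_u(v) = (v·u / u·u) × u = (0/5) × u = (0) × u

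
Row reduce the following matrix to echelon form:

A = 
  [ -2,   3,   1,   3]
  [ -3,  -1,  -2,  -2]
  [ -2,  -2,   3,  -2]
Row operations:
R2 → R2 - (3/2)·R1
R3 → R3 - (1)·R1
R3 → R3 - (10/11)·R2

Resulting echelon form:
REF = 
  [   -2,     3,     1,     3]
  [    0, -11/2,  -7/2, -13/2]
  [    0,     0, 57/11, 10/11]

Rank = 3 (number of non-zero pivot rows).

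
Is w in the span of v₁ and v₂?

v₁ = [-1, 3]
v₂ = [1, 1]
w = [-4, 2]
Yes

Form the augmented matrix and row-reduce:
[v₁|v₂|w] = 
  [ -1,   1,  -4]
  [  3,   1,   2]
R2 → R2 + (3)·R1
REF = 
  [ -1,   1,  -4]
  [  0,   4, -10]

No row of the form [0 0 | nonzero], so the system is consistent. Back-substitution gives c₁ = 3/2, c₂ = -5/2: w = (3/2)·v₁ + (-5/2)·v₂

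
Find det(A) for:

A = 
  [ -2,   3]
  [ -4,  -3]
18

For a 2×2 matrix, det = ad - bc = (-2)(-3) - (3)(-4) = 18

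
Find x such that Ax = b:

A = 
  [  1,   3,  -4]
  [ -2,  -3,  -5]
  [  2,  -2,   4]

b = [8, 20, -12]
Row reduce the augmented matrix [A|b]:
R2 → R2 + (2)·R1
R3 → R3 - (2)·R1
R3 → R3 + (8/3)·R2
REF = 
  [    1,     3,    -4,     8]
  [    0,     3,   -13,    36]
  [    0,     0, -68/3,    68]

Back-substitution:
x₃ = 68 / (-68/3) = -3
x₂ = (36 - (-13)(-3)) / 3 = -1
x₁ = (8 - (3)(-1) - (-4)(-3)) / 1 = -1

x = [-1, -1, -3]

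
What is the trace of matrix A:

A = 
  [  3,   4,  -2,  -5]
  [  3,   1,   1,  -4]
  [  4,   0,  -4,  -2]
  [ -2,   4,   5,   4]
4

tr(A) = 3 + 1 + -4 + 4 = 4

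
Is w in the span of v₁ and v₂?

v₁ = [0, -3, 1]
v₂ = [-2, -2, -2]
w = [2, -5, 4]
No

Form the augmented matrix and row-reduce:
[v₁|v₂|w] = 
  [  0,  -2,   2]
  [ -3,  -2,  -5]
  [  1,  -2,   4]
Swap R1 ↔ R2
R3 → R3 + (1/3)·R1
R3 → R3 - (4/3)·R2
REF = 
  [  -3,   -2,   -5]
  [   0,   -2,    2]
  [   0,    0, -1/3]

Row 3 reads [0 0 | -1/3], i.e. 0 = -1/3, so the system is inconsistent and w ∉ span{v₁, v₂}.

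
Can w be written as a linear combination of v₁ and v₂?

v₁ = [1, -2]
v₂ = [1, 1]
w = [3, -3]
Yes

Form the augmented matrix and row-reduce:
[v₁|v₂|w] = 
  [  1,   1,   3]
  [ -2,   1,  -3]
R2 → R2 + (2)·R1
REF = 
  [  1,   1,   3]
  [  0,   3,   3]

No row of the form [0 0 | nonzero], so the system is consistent. Back-substitution gives c₁ = 2, c₂ = 1: w = (2)·v₁ + (1)·v₂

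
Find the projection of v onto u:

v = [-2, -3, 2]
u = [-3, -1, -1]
v·u = (-2)(-3) + (-3)(-1) + (2)(-1) = 7
u·u = (-3)² + (-1)² + (-1)² = 11
proj_u(v) = (v·u / u·u) × u = (7/11) × u

proj_u(v) = [-21/11, -7/11, -7/11]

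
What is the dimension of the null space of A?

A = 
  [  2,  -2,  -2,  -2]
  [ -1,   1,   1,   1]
nullity(A) = 3

Row reduce:
R2 → R2 + (1/2)·R1
REF = 
  [  2,  -2,  -2,  -2]
  [  0,   0,   0,   0]
Pivot columns: 1 → 1 pivot.
rank(A) = 1, so nullity(A) = 4 - 1 = 3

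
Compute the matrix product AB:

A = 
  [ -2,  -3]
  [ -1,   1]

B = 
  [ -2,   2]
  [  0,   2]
A is 2×2 and B is 2×2, so AB is 2×2. Each entry is (row of A)·(column of B):
AB[1,1] = (-2)(-2) + (-3)(0) = 4
AB[1,2] = (-2)(2) + (-3)(2) = -10
AB[2,1] = (-1)(-2) + (1)(0) = 2
AB[2,2] = (-1)(2) + (1)(2) = 0

AB = 
  [  4, -10]
  [  2,   0]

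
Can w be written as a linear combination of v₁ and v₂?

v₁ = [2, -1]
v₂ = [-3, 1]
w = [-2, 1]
Yes

Form the augmented matrix and row-reduce:
[v₁|v₂|w] = 
  [  2,  -3,  -2]
  [ -1,   1,   1]
R2 → R2 + (1/2)·R1
REF = 
  [   2,   -3,   -2]
  [   0, -1/2,    0]

No row of the form [0 0 | nonzero], so the system is consistent. Back-substitution gives c₁ = -1, c₂ = 0: w = (-1)·v₁ + (0)·v₂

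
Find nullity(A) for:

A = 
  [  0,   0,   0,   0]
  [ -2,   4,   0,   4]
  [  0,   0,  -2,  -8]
nullity(A) = 2

Row reduce:
Swap R1 ↔ R2
Swap R2 ↔ R3
REF = 
  [ -2,   4,   0,   4]
  [  0,   0,  -2,  -8]
  [  0,   0,   0,   0]
Pivot columns: 1, 3 → 2 pivots.
rank(A) = 2, so nullity(A) = 4 - 2 = 2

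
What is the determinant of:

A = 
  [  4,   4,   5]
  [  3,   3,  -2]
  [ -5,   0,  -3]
115

Cofactor expansion along row 1:
det(A) = (4)·((3)(-3) - (-2)(0)) - (4)·((3)(-3) - (-2)(-5)) + (5)·((3)(0) - (3)(-5))
  = (4)(-9) - (4)(-19) + (5)(15)
  = 115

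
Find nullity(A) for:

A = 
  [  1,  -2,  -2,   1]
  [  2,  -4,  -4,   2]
nullity(A) = 3

Row reduce:
R2 → R2 - (2)·R1
REF = 
  [  1,  -2,  -2,   1]
  [  0,   0,   0,   0]
Pivot columns: 1 → 1 pivot.
rank(A) = 1, so nullity(A) = 4 - 1 = 3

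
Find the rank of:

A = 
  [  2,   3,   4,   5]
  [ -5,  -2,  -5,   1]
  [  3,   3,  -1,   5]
rank(A) = 3

Row reduce:
R2 → R2 + (5/2)·R1
R3 → R3 - (3/2)·R1
R3 → R3 + (3/11)·R2
REF = 
  [     2,      3,      4,      5]
  [     0,   11/2,      5,   27/2]
  [     0,      0, -62/11,  13/11]
Pivot columns: 1, 2, 3 → 3 pivots.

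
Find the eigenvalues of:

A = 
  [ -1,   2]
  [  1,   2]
λ = (1 + √17)/2, (1 - √17)/2  (≈ 2.562, -1.562)

tr(A) = 1, det(A) = -4
Characteristic polynomial: λ² - tr(A)λ + det(A) = λ² - λ - 4
λ² - λ - 4 = 0  ⇒  λ = (1 ± √((-1)² - 4·(-4)))/2 = (1 ± √(17))/2
  = (1 + √17)/2,  (1 - √17)/2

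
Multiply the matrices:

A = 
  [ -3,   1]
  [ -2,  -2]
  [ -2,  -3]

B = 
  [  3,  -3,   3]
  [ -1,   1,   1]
AB = 
  [-10,  10,  -8]
  [ -4,   4,  -8]
  [ -3,   3,  -9]

A is 3×2 and B is 2×3, so AB is 3×3. Each entry is (row of A)·(column of B):
AB[1,1] = (-3)(3) + (1)(-1) = -10
AB[1,2] = (-3)(-3) + (1)(1) = 10
AB[1,3] = (-3)(3) + (1)(1) = -8
AB[2,1] = (-2)(3) + (-2)(-1) = -4
AB[2,2] = (-2)(-3) + (-2)(1) = 4
AB[2,3] = (-2)(3) + (-2)(1) = -8
AB[3,1] = (-2)(3) + (-3)(-1) = -3
AB[3,2] = (-2)(-3) + (-3)(1) = 3
AB[3,3] = (-2)(3) + (-3)(1) = -9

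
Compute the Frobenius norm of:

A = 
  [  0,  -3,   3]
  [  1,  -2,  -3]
||A||_F = 5.657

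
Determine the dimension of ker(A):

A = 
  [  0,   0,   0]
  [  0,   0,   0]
nullity(A) = 3

Row reduce:
(no row operations needed)
REF = 
  [  0,   0,   0]
  [  0,   0,   0]
Pivot columns: none → 0 pivots.
rank(A) = 0, so nullity(A) = 3 - 0 = 3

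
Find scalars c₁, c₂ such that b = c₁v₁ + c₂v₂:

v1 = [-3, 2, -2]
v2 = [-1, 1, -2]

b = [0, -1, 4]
c1 = 1, c2 = -3

b = 1·v1 + -3·v2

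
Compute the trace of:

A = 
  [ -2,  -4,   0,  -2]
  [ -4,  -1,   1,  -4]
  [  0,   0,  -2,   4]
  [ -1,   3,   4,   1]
-4

tr(A) = -2 + -1 + -2 + 1 = -4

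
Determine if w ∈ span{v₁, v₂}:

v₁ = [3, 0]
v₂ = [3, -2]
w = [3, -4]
Yes

Form the augmented matrix and row-reduce:
[v₁|v₂|w] = 
  [  3,   3,   3]
  [  0,  -2,  -4]
(already in echelon form — no row operations needed)

No row of the form [0 0 | nonzero], so the system is consistent. Back-substitution gives c₁ = -1, c₂ = 2: w = (-1)·v₁ + (2)·v₂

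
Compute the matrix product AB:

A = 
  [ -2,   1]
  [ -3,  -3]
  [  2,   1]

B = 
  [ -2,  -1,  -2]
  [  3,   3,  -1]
AB = 
  [  7,   5,   3]
  [ -3,  -6,   9]
  [ -1,   1,  -5]

A is 3×2 and B is 2×3, so AB is 3×3. Each entry is (row of A)·(column of B):
AB[1,1] = (-2)(-2) + (1)(3) = 7
AB[1,2] = (-2)(-1) + (1)(3) = 5
AB[1,3] = (-2)(-2) + (1)(-1) = 3
AB[2,1] = (-3)(-2) + (-3)(3) = -3
AB[2,2] = (-3)(-1) + (-3)(3) = -6
AB[2,3] = (-3)(-2) + (-3)(-1) = 9
AB[3,1] = (2)(-2) + (1)(3) = -1
AB[3,2] = (2)(-1) + (1)(3) = 1
AB[3,3] = (2)(-2) + (1)(-1) = -5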